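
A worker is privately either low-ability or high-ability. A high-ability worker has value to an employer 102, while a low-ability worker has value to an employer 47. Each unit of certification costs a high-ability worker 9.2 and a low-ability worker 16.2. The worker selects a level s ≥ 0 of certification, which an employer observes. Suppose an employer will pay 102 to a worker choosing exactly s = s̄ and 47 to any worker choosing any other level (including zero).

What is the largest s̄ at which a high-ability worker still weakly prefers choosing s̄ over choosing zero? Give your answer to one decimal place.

Choosing s̄ yields the high-ability type 102 − 9.2·s̄; choosing zero yields 47.
The high-ability type is indifferent at 102 − 9.2·s̄ = 47, i.e. s̄ = (102 − 47) / 9.2 ≈ 6.0.
For any s̄ above 6.0 the high-ability type would rather pool at zero, so separation collapses.

6.0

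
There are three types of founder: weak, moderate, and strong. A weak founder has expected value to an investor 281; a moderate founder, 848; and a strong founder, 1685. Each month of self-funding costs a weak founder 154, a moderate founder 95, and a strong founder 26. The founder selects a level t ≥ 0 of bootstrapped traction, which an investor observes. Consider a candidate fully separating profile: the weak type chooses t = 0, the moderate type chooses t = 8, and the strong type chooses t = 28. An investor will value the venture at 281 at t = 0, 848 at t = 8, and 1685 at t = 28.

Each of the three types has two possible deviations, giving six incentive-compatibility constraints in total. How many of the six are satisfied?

5

Strong (own payoff 1685 − 26×28 = 957): to t=0 gives 281 → no gain ✓; to t=8 gives 848 − 26×8 = 640 → no gain ✓.
Moderate (own payoff 848 − 95×8 = 88): to t=0 gives 281 → profitable ✗; to t=28 gives 1685 − 95×28 = -975 → no gain ✓.
Weak (own payoff 281): to t=8 gives 848 − 154×8 = -384 → no gain ✓; to t=28 gives 1685 − 154×28 = -2627 → no gain ✓.
5 of the 6 constraints hold; not an equilibrium.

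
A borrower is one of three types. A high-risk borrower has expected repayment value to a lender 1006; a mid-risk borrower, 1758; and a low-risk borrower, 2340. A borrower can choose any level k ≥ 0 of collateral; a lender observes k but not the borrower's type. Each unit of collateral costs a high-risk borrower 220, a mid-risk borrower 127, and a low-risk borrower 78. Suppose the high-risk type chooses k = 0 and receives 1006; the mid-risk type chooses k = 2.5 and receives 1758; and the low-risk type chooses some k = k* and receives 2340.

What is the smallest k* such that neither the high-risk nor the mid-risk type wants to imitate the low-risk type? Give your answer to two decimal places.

High-risk type (on-path payoff 1006) won't mimic when 1006 ≥ 2340 − 220·k*, i.e. k* ≥ 6.06.
Mid-risk type (on-path payoff 1758 − 127×2.5 = 1440.5) won't mimic when 1440.5 ≥ 2340 − 127·k*, i.e. k* ≥ 7.08.
Both must hold, so k* = max(6.06, 7.08) = 7.08. The mid-risk type's constraint binds.

7.08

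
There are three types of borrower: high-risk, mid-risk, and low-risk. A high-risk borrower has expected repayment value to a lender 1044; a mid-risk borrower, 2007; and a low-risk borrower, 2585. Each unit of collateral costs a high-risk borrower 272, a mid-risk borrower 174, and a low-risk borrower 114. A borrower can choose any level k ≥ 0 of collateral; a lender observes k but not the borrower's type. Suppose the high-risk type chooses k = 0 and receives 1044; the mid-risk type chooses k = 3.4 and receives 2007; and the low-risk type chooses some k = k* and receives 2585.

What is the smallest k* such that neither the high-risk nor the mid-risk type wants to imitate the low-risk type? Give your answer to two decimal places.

Mid-risk type (on-path payoff 2007 − 174×3.4 = 1415.4) won't mimic when 1415.4 ≥ 2585 − 174·k*, i.e. k* ≥ 6.72.
High-risk type (on-path payoff 1044) won't mimic when 1044 ≥ 2585 − 272·k*, i.e. k* ≥ 5.67.
Both must hold, so k* = max(5.67, 6.72) = 6.72. The mid-risk type's constraint binds.

6.72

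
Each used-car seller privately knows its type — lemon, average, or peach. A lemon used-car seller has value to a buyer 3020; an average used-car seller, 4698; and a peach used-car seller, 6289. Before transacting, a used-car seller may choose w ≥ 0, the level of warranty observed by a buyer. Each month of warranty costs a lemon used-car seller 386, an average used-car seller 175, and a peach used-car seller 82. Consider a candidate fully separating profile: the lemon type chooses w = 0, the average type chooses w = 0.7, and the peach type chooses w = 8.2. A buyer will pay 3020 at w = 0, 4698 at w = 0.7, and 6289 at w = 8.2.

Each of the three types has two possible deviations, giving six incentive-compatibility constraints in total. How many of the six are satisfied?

3

Average (own payoff 4698 − 175×0.7 = 4575.5): to w=0 gives 3020 → no gain ✓; to w=8.2 gives 6289 − 175×8.2 = 4854 → profitable ✗.
Peach (own payoff 6289 − 82×8.2 = 5616.6): to w=0 gives 3020 → no gain ✓; to w=0.7 gives 4698 − 82×0.7 = 4640.6 → no gain ✓.
Lemon (own payoff 3020): to w=0.7 gives 4698 − 386×0.7 = 4427.8 → profitable ✗; to w=8.2 gives 6289 − 386×8.2 = 3123.8 → profitable ✗.
3 of the 6 constraints hold; not an equilibrium.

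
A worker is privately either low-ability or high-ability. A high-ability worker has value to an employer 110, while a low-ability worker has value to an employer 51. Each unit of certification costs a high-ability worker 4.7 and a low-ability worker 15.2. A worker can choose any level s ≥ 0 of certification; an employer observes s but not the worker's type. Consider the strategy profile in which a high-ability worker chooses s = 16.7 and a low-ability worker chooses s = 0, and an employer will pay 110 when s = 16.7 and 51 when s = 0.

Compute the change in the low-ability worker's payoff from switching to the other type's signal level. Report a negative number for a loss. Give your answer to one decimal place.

-194.8

Playing s = 0 the low-ability worker receives 51.
Deviating to s = 16.7 brings payment 110 at cost 15.2 × 16.7 = 253.84, netting -143.84.
Gain from deviating: -143.84 − 51 = -194.84, i.e. -194.8 to one decimal place.
The gain is negative, so the low-ability type's incentive-compatibility constraint is satisfied.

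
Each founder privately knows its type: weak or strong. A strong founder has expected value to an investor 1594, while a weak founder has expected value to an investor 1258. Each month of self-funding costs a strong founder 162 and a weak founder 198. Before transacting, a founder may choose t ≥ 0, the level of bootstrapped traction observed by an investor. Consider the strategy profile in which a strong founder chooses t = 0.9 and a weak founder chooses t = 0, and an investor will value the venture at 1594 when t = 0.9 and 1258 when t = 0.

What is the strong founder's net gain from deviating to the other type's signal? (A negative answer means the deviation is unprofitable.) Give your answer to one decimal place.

-190.2

Playing t = 0.9 the strong founder receives 1594 − 162 × 0.9 = 1448.2.
Deviating to t = 0 yields 1258 instead.
Gain from deviating: 1258 − 1448.2 = -190.2.
The gain is negative, so the strong type's incentive-compatibility constraint is satisfied.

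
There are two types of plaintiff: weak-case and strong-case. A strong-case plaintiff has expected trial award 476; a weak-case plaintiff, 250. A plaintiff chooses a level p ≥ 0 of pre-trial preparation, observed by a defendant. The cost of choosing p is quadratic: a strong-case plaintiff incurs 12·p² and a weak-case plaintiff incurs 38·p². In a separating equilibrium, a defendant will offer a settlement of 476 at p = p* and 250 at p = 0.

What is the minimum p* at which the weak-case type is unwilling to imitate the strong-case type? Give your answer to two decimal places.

The weak-case type at p = 0 receives 250; imitating at p* yields 476 − 38·p*².
Indifference: 250 = 476 − 38·p*², so p*² = (476 − 250) / 38 ≈ 5.9474.
p* = √5.9474 ≈ 2.44.

2.44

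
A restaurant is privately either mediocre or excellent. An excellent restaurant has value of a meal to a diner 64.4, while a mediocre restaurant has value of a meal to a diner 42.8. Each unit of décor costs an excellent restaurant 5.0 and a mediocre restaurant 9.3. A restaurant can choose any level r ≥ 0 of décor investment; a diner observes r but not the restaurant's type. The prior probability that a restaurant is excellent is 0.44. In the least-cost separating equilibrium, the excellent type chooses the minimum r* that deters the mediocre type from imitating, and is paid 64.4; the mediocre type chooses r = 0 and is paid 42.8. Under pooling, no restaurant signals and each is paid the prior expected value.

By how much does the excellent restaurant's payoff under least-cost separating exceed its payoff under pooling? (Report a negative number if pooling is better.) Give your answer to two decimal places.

0.48

Least-cost separating signal: r* solves 42.8 = 64.4 − 9.3·r*, so r* = (64.4 − 42.8)/9.3 ≈ 2.3226.
Excellent type's separating payoff: 64.4 − 5.0 × r* = 64.4 − 5.0 × (64.4 − 42.8)/9.3 = 64.4 − 108/9.3 ≈ 52.7871.
Pooling payoff: 0.44 × 64.4 + 0.56 × 42.8 = 52.304.
Difference: 52.7871 − 52.304 = 0.4831, i.e. 0.48 to two decimal places.
The excellent type prefers to separate.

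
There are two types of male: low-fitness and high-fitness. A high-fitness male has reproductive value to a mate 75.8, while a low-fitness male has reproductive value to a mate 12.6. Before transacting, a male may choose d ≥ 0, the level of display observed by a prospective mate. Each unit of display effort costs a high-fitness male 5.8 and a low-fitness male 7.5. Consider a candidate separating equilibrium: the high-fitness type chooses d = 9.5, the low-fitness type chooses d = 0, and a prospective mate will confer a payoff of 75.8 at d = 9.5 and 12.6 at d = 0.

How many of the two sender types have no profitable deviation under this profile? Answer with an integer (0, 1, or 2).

Low-fitness type: stay at 0 → 12.6; mimic → 75.8 − 7.5 × 9.5 = 4.55. IC holds (12.6 ≥ 4.55).
High-fitness type: signal → 75.8 − 5.8 × 9.5 = 20.7; deviate to 0 → 12.6. IC holds (20.7 ≥ 12.6).
2 of 2 constraints hold, so this is a separating equilibrium.

2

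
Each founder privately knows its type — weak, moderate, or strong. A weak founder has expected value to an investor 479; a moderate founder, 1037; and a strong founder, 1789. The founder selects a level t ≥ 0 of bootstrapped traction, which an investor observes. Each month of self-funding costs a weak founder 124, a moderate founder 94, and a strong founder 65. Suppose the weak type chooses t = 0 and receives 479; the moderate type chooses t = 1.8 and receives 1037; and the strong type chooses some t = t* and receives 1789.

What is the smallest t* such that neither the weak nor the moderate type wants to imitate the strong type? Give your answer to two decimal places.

10.56

Weak type (on-path payoff 479) won't mimic when 479 ≥ 1789 − 124·t*, i.e. t* ≥ 10.56.
Moderate type (on-path payoff 1037 − 94×1.8 = 867.8) won't mimic when 867.8 ≥ 1789 − 94·t*, i.e. t* ≥ 9.80.
Both must hold, so t* = max(10.56, 9.80) = 10.56. The weak type's constraint binds.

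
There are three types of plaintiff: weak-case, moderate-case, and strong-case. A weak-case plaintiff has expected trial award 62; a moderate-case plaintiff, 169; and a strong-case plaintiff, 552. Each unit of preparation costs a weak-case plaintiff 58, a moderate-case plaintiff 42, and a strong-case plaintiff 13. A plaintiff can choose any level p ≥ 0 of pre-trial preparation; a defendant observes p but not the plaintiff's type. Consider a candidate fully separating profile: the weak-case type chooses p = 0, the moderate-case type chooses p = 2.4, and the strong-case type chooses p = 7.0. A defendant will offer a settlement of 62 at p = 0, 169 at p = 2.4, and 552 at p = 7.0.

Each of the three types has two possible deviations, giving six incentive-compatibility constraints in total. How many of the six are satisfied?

4

Strong-case (own payoff 552 − 13×7.0 = 461): to p=0 gives 62 → no gain ✓; to p=2.4 gives 169 − 13×2.4 = 137.8 → no gain ✓.
Weak-case (own payoff 62): to p=2.4 gives 169 − 58×2.4 = 29.8 → no gain ✓; to p=7.0 gives 552 − 58×7.0 = 146 → profitable ✗.
Moderate-case (own payoff 169 − 42×2.4 = 68.2): to p=0 gives 62 → no gain ✓; to p=7.0 gives 552 − 42×7.0 = 258 → profitable ✗.
4 of the 6 constraints hold; not an equilibrium.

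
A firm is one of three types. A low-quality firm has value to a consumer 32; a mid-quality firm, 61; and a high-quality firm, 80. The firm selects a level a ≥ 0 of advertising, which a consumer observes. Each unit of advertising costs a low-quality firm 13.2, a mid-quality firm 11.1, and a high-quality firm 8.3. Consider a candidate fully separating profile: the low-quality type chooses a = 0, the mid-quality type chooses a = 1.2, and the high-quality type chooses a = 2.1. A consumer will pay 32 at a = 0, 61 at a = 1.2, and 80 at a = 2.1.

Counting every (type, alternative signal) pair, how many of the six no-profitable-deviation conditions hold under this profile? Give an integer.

3

Mid-quality (own payoff 61 − 11.1×1.2 = 47.68): to a=0 gives 32 → no gain ✓; to a=2.1 gives 80 − 11.1×2.1 = 56.69 → profitable ✗.
High-quality (own payoff 80 − 8.3×2.1 = 62.57): to a=0 gives 32 → no gain ✓; to a=1.2 gives 61 − 8.3×1.2 = 51.04 → no gain ✓.
Low-quality (own payoff 32): to a=1.2 gives 61 − 13.2×1.2 = 45.16 → profitable ✗; to a=2.1 gives 80 − 13.2×2.1 = 52.28 → profitable ✗.
3 of the 6 constraints hold; not an equilibrium.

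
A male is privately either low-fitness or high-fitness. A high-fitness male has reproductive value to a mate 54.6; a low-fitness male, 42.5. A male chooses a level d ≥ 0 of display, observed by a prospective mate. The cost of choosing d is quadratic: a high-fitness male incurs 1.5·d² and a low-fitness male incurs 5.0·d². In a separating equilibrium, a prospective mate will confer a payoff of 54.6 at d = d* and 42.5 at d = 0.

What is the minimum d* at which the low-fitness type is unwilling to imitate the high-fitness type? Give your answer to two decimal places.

The low-fitness type at d = 0 receives 42.5; imitating at d* yields 54.6 − 5.0·d*².
Indifference: 42.5 = 54.6 − 5.0·d*², so d*² = (54.6 − 42.5) / 5.0 = 2.42.
d* = √2.42 ≈ 1.56.

1.56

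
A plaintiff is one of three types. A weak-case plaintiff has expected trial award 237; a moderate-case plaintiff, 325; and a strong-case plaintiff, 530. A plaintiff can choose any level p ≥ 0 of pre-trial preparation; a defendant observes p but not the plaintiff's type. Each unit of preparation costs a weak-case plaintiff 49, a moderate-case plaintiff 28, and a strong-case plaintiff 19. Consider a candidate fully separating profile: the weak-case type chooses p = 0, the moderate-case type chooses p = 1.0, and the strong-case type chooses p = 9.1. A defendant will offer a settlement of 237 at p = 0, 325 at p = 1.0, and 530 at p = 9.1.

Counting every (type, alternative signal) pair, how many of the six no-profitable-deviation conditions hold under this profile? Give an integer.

Strong-case (own payoff 530 − 19×9.1 = 357.1): to p=0 gives 237 → no gain ✓; to p=1.0 gives 325 − 19×1.0 = 306 → no gain ✓.
Weak-case (own payoff 237): to p=1.0 gives 325 − 49×1.0 = 276 → profitable ✗; to p=9.1 gives 530 − 49×9.1 = 84.1 → no gain ✓.
Moderate-case (own payoff 325 − 28×1.0 = 297): to p=0 gives 237 → no gain ✓; to p=9.1 gives 530 − 28×9.1 = 275.2 → no gain ✓.
5 of the 6 constraints hold; not an equilibrium.

5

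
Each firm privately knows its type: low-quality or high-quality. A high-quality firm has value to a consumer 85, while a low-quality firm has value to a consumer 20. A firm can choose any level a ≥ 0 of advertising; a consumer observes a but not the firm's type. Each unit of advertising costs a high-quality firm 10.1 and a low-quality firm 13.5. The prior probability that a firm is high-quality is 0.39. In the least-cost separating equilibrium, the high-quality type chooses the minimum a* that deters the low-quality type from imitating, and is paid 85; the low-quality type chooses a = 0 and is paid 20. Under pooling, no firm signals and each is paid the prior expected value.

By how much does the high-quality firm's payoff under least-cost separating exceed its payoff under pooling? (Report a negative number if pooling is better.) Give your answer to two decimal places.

Least-cost separating signal: a* solves 20 = 85 − 13.5·a*, so a* = (85 − 20)/13.5 ≈ 4.8148.
High-quality type's separating payoff: 85 − 10.1 × a* = 85 − 10.1 × (85 − 20)/13.5 = 85 − 656.5/13.5 ≈ 36.3704.
Pooling payoff: 0.39 × 85 + 0.61 × 20 = 45.35.
Difference: 36.3704 − 45.35 = -8.9796, i.e. -8.98 to two decimal places.
The high-quality type would prefer the pooling outcome.

-8.98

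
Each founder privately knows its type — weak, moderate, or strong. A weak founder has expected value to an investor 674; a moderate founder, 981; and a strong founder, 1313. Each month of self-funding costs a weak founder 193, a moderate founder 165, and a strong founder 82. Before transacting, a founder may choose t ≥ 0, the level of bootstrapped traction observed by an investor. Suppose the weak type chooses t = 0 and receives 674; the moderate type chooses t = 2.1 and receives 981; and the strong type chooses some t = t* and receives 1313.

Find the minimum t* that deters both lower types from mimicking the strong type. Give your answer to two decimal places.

Weak type (on-path payoff 674) won't mimic when 674 ≥ 1313 − 193·t*, i.e. t* ≥ 3.31.
Moderate type (on-path payoff 981 − 165×2.1 = 634.5) won't mimic when 634.5 ≥ 1313 − 165·t*, i.e. t* ≥ 4.11.
Both must hold, so t* = max(3.31, 4.11) = 4.11. The moderate type's constraint binds.

4.11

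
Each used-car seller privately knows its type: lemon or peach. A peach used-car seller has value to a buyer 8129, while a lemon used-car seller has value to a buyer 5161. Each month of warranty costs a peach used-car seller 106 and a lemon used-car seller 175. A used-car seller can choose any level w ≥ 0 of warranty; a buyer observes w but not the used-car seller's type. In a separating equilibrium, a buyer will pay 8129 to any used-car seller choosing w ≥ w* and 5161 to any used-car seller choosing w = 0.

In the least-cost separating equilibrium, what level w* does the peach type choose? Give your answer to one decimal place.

17.0

A lemon used-car seller choosing w = 0 receives 5161.
Imitating at w* instead would pay 8129 at cost 175·w*, netting 8129 − 175·w*.
Indifference: 5161 = 8129 − 175·w*, so w* = (8129 − 5161) / 175 ≈ 17.0.
This is the lemon type's binding incentive-compatibility constraint; any w ≥ 17.0 sustains separation on that side.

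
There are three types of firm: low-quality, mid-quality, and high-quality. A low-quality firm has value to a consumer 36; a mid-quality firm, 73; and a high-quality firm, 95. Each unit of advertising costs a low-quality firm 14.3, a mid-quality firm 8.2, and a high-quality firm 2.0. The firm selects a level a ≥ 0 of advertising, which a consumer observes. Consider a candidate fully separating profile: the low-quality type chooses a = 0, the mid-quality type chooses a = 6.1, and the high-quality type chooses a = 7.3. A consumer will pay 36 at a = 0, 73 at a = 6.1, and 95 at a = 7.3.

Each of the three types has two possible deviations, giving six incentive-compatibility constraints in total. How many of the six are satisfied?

4

Low-quality (own payoff 36): to a=6.1 gives 73 − 14.3×6.1 = -14.23 → no gain ✓; to a=7.3 gives 95 − 14.3×7.3 = -9.39 → no gain ✓.
Mid-quality (own payoff 73 − 8.2×6.1 = 22.98): to a=0 gives 36 → profitable ✗; to a=7.3 gives 95 − 8.2×7.3 = 35.14 → profitable ✗.
High-quality (own payoff 95 − 2.0×7.3 = 80.4): to a=0 gives 36 → no gain ✓; to a=6.1 gives 73 − 2.0×6.1 = 60.8 → no gain ✓.
4 of the 6 constraints hold; not an equilibrium.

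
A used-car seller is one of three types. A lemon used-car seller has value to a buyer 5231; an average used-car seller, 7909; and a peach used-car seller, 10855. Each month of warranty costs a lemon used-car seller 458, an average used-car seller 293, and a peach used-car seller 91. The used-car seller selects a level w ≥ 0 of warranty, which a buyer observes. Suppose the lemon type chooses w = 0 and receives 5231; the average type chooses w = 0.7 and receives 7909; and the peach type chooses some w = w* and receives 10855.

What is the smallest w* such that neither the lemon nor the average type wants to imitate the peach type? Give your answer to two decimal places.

12.28

Lemon type (on-path payoff 5231) won't mimic when 5231 ≥ 10855 − 458·w*, i.e. w* ≥ 12.28.
Average type (on-path payoff 7909 − 293×0.7 = 7703.9) won't mimic when 7703.9 ≥ 10855 − 293·w*, i.e. w* ≥ 10.75.
Both must hold, so w* = max(12.28, 10.75) = 12.28. The lemon type's constraint binds.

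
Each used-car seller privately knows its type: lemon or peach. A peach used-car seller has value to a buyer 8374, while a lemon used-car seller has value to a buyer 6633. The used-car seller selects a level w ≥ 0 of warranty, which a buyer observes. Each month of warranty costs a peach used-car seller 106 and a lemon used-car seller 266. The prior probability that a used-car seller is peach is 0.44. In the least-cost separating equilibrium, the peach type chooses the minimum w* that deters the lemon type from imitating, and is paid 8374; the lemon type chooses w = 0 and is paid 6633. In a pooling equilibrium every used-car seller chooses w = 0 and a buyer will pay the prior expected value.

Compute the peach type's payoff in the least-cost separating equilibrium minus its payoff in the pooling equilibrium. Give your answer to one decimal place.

281.2

Least-cost separating signal: w* solves 6633 = 8374 − 266·w*, so w* = (8374 − 6633)/266 ≈ 6.5451.
Peach type's separating payoff: 8374 − 106 × w* = 8374 − 106 × (8374 − 6633)/266 = 8374 − 184546/266 ≈ 7680.218.
Pooling payoff: 0.44 × 8374 + 0.56 × 6633 = 7399.04.
Difference: 7680.218 − 7399.04 = 281.178, i.e. 281.2 to one decimal place.
The peach type prefers to separate.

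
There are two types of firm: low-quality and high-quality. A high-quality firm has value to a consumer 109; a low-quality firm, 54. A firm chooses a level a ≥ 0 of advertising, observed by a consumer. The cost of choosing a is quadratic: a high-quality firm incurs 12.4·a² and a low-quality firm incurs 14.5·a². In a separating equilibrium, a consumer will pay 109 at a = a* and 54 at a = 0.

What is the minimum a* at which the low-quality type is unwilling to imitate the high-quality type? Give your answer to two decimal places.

1.95

The low-quality type at a = 0 receives 54; imitating at a* yields 109 − 14.5·a*².
Indifference: 54 = 109 − 14.5·a*², so a*² = (109 − 54) / 14.5 ≈ 3.7931.
a* = √3.7931 ≈ 1.95.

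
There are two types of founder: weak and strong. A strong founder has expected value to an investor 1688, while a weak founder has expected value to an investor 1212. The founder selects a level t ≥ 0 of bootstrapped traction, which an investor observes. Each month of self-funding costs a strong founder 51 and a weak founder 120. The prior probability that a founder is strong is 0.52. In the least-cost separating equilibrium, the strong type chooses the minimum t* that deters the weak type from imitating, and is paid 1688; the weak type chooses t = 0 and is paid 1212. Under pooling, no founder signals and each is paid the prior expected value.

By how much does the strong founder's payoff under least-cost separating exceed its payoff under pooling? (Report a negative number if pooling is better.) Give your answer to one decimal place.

Least-cost separating signal: t* solves 1212 = 1688 − 120·t*, so t* = (1688 − 1212)/120 ≈ 3.9667.
Strong type's separating payoff: 1688 − 51 × t* = 1688 − 51 × (1688 − 1212)/120 = 1688 − 24276/120 = 1485.7.
Pooling payoff: 0.52 × 1688 + 0.48 × 1212 = 1459.52.
Difference: 1485.7 − 1459.52 = 26.18, i.e. 26.2 to one decimal place.
The strong type prefers to separate.

26.2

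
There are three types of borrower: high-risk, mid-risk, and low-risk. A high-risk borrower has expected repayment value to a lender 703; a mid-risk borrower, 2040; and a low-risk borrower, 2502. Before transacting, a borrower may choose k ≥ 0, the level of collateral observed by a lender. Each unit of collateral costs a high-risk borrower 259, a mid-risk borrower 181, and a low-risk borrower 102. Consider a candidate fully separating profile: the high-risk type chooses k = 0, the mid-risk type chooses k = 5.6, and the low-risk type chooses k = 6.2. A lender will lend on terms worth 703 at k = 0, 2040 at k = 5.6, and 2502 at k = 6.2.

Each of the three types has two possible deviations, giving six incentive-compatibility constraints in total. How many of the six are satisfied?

4

Mid-risk (own payoff 2040 − 181×5.6 = 1026.4): to k=0 gives 703 → no gain ✓; to k=6.2 gives 2502 − 181×6.2 = 1379.8 → profitable ✗.
High-risk (own payoff 703): to k=5.6 gives 2040 − 259×5.6 = 589.6 → no gain ✓; to k=6.2 gives 2502 − 259×6.2 = 896.2 → profitable ✗.
Low-risk (own payoff 2502 − 102×6.2 = 1869.6): to k=0 gives 703 → no gain ✓; to k=5.6 gives 2040 − 102×5.6 = 1468.8 → no gain ✓.
4 of the 6 constraints hold; not an equilibrium.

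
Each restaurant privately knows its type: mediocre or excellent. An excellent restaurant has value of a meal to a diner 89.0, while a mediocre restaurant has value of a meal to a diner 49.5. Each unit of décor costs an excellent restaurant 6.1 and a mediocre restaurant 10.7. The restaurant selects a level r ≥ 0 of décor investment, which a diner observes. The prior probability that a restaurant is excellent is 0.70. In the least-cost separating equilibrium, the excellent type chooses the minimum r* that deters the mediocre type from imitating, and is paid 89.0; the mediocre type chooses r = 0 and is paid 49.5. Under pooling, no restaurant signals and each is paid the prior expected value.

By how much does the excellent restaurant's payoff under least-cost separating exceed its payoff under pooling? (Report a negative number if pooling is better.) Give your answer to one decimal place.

Least-cost separating signal: r* solves 49.5 = 89.0 − 10.7·r*, so r* = (89.0 − 49.5)/10.7 ≈ 3.6916.
Excellent type's separating payoff: 89.0 − 6.1 × r* = 89.0 − 6.1 × (89.0 − 49.5)/10.7 = 89.0 − 240.95/10.7 ≈ 66.481.
Pooling payoff: 0.70 × 89.0 + 0.30 × 49.5 = 77.15.
Difference: 66.481 − 77.15 = -10.669, i.e. -10.7 to one decimal place.
The excellent type would prefer the pooling outcome.

-10.7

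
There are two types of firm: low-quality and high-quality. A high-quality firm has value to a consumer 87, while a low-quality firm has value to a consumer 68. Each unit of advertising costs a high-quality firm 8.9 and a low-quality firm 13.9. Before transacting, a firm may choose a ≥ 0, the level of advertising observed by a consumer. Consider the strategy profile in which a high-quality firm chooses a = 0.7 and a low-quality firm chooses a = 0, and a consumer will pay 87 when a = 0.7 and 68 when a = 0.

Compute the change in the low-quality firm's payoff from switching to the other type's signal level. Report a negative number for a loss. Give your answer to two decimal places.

9.27

Playing a = 0 the low-quality firm receives 68.
Deviating to a = 0.7 brings payment 87 at cost 13.9 × 0.7 = 9.73, netting 77.27.
Gain from deviating: 77.27 − 68 = 9.27.
The gain is positive, so the low-quality type's incentive-compatibility constraint is violated — this profile is not a separating equilibrium.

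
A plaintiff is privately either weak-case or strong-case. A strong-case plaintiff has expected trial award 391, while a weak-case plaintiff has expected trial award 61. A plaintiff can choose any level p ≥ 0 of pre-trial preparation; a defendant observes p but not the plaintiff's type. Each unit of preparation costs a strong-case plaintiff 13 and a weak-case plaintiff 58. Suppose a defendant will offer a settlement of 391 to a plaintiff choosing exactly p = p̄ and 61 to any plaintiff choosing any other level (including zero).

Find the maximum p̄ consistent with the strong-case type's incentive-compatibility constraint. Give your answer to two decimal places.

Choosing p̄ yields the strong-case type 391 − 13·p̄; choosing zero yields 61.
The strong-case type is indifferent at 391 − 13·p̄ = 61, i.e. p̄ = (391 − 61) / 13 ≈ 25.38.
For any p̄ above 25.38 the strong-case type would rather pool at zero, so separation collapses.

25.38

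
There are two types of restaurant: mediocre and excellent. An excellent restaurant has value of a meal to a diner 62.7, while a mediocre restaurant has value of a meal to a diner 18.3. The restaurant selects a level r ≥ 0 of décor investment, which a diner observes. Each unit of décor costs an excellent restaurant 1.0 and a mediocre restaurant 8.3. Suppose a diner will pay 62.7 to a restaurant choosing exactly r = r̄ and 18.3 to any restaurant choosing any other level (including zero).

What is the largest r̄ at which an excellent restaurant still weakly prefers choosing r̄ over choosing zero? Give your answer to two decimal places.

Choosing r̄ yields the excellent type 62.7 − 1.0·r̄; choosing zero yields 18.3.
The excellent type is indifferent at 62.7 − 1.0·r̄ = 18.3, i.e. r̄ = (62.7 − 18.3) / 1.0 = 44.40.
For any r̄ above 44.40 the excellent type would rather pool at zero, so separation collapses.

44.40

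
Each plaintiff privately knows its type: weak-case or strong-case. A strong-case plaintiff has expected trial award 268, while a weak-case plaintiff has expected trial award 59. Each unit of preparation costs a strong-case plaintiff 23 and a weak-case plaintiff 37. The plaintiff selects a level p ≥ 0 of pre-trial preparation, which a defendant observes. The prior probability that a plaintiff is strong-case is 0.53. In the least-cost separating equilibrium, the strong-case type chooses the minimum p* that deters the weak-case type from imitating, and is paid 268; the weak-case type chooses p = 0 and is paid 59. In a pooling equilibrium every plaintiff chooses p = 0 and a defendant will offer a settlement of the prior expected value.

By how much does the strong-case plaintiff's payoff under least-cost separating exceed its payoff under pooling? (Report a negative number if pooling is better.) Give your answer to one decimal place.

-31.7

Least-cost separating signal: p* solves 59 = 268 − 37·p*, so p* = (268 − 59)/37 ≈ 5.6486.
Strong-case type's separating payoff: 268 − 23 × p* = 268 − 23 × (268 − 59)/37 = 268 − 4807/37 ≈ 138.081.
Pooling payoff: 0.53 × 268 + 0.47 × 59 = 169.77.
Difference: 138.081 − 169.77 = -31.689, i.e. -31.7 to one decimal place.
The strong-case type would prefer the pooling outcome.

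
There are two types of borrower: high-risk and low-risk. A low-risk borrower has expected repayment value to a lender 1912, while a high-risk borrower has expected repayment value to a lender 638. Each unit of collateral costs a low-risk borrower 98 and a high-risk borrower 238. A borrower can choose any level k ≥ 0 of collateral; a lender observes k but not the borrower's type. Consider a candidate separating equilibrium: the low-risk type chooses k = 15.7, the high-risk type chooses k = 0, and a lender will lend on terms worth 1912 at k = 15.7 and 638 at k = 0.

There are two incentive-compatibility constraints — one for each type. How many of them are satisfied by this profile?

1

High-risk type: stay at 0 → 638; mimic → 1912 − 238 × 15.7 = -1824.6. IC holds (638 ≥ -1824.6).
Low-risk type: signal → 1912 − 98 × 15.7 = 373.4; deviate to 0 → 638. IC fails (373.4 < 638).
1 of 2 constraints hold, so this profile is not an equilibrium.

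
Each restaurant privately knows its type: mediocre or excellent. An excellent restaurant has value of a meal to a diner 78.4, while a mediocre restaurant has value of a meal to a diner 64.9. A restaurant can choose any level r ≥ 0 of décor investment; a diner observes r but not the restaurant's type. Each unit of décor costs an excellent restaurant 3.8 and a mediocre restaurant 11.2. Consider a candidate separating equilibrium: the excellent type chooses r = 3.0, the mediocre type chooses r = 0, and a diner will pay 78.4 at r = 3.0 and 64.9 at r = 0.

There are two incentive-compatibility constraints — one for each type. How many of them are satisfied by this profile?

Excellent type: signal → 78.4 − 3.8 × 3.0 = 67; deviate to 0 → 64.9. IC holds (67 ≥ 64.9).
Mediocre type: stay at 0 → 64.9; mimic → 78.4 − 11.2 × 3.0 = 44.8. IC holds (64.9 ≥ 44.8).
2 of 2 constraints hold, so this is a separating equilibrium.

2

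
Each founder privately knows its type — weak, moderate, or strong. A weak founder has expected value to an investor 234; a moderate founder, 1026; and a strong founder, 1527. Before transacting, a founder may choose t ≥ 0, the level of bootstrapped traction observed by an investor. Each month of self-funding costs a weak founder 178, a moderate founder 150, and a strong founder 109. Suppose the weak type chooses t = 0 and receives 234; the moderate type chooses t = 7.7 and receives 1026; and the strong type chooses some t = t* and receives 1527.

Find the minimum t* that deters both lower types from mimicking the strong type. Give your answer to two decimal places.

Weak type (on-path payoff 234) won't mimic when 234 ≥ 1527 − 178·t*, i.e. t* ≥ 7.26.
Moderate type (on-path payoff 1026 − 150×7.7 = -129) won't mimic when -129 ≥ 1527 − 150·t*, i.e. t* ≥ 11.04.
Both must hold, so t* = max(7.26, 11.04) = 11.04. The moderate type's constraint binds.

11.04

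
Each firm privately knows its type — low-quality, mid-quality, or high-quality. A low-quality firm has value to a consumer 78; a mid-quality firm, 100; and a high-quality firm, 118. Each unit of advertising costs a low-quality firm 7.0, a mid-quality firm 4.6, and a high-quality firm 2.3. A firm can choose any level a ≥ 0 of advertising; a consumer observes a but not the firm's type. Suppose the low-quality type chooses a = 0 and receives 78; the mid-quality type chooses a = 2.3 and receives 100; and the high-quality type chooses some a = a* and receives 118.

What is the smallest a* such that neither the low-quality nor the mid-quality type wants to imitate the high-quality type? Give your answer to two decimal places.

Low-quality type (on-path payoff 78) won't mimic when 78 ≥ 118 − 7.0·a*, i.e. a* ≥ 5.71.
Mid-quality type (on-path payoff 100 − 4.6×2.3 = 89.42) won't mimic when 89.42 ≥ 118 − 4.6·a*, i.e. a* ≥ 6.21.
Both must hold, so a* = max(5.71, 6.21) = 6.21. The mid-quality type's constraint binds.

6.21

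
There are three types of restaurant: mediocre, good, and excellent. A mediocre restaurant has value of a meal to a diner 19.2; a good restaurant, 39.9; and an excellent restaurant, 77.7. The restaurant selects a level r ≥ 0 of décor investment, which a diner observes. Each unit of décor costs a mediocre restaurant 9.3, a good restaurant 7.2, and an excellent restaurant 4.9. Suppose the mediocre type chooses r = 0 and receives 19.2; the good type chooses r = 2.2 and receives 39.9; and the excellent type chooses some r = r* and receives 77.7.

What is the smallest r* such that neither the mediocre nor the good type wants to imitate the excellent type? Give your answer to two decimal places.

7.45

Good type (on-path payoff 39.9 − 7.2×2.2 = 24.06) won't mimic when 24.06 ≥ 77.7 − 7.2·r*, i.e. r* ≥ 7.45.
Mediocre type (on-path payoff 19.2) won't mimic when 19.2 ≥ 77.7 − 9.3·r*, i.e. r* ≥ 6.29.
Both must hold, so r* = max(6.29, 7.45) = 7.45. The good type's constraint binds.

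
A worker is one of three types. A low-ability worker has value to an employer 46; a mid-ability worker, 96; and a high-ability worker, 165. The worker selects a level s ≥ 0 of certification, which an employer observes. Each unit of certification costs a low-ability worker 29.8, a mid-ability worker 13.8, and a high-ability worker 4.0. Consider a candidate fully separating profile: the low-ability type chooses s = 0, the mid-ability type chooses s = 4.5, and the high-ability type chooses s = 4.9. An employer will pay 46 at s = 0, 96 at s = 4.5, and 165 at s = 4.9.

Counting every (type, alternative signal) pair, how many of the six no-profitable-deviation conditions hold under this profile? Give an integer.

4

Mid-ability (own payoff 96 − 13.8×4.5 = 33.9): to s=0 gives 46 → profitable ✗; to s=4.9 gives 165 − 13.8×4.9 = 97.38 → profitable ✗.
High-ability (own payoff 165 − 4.0×4.9 = 145.4): to s=0 gives 46 → no gain ✓; to s=4.5 gives 96 − 4.0×4.5 = 78 → no gain ✓.
Low-ability (own payoff 46): to s=4.5 gives 96 − 29.8×4.5 = -38.1 → no gain ✓; to s=4.9 gives 165 − 29.8×4.9 = 18.98 → no gain ✓.
4 of the 6 constraints hold; not an equilibrium.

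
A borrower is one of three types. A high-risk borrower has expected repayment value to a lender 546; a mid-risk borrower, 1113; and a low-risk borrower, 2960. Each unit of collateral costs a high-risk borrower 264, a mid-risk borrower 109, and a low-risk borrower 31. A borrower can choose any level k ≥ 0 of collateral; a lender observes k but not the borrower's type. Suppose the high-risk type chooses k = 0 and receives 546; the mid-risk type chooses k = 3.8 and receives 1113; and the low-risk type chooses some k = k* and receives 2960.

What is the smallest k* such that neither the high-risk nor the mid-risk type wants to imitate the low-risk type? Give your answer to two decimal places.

20.74

Mid-risk type (on-path payoff 1113 − 109×3.8 = 698.8) won't mimic when 698.8 ≥ 2960 − 109·k*, i.e. k* ≥ 20.74.
High-risk type (on-path payoff 546) won't mimic when 546 ≥ 2960 − 264·k*, i.e. k* ≥ 9.14.
Both must hold, so k* = max(9.14, 20.74) = 20.74. The mid-risk type's constraint binds.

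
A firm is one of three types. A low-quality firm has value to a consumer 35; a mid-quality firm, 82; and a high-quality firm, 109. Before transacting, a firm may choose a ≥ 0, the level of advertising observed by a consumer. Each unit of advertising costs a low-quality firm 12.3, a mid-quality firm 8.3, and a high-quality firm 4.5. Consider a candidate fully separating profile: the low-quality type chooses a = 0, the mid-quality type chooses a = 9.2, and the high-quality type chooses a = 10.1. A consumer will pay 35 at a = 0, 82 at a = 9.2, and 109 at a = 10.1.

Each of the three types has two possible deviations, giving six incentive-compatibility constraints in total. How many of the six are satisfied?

Mid-quality (own payoff 82 − 8.3×9.2 = 5.64): to a=0 gives 35 → profitable ✗; to a=10.1 gives 109 − 8.3×10.1 = 25.17 → profitable ✗.
Low-quality (own payoff 35): to a=9.2 gives 82 − 12.3×9.2 = -31.16 → no gain ✓; to a=10.1 gives 109 − 12.3×10.1 = -15.23 → no gain ✓.
High-quality (own payoff 109 − 4.5×10.1 = 63.55): to a=0 gives 35 → no gain ✓; to a=9.2 gives 82 − 4.5×9.2 = 40.6 → no gain ✓.
4 of the 6 constraints hold; not an equilibrium.

4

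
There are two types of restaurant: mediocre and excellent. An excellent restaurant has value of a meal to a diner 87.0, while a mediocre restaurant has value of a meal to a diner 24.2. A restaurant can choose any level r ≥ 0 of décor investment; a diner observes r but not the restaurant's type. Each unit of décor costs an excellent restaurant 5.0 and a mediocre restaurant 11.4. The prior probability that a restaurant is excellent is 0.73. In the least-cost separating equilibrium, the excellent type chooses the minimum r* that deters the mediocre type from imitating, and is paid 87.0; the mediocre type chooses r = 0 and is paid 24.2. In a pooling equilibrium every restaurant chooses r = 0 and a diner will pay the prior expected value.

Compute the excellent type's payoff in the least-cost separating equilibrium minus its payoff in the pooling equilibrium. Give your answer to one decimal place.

-10.6

Least-cost separating signal: r* solves 24.2 = 87.0 − 11.4·r*, so r* = (87.0 − 24.2)/11.4 ≈ 5.5088.
Excellent type's separating payoff: 87.0 − 5.0 × r* = 87.0 − 5.0 × (87.0 − 24.2)/11.4 = 87.0 − 314/11.4 ≈ 59.456.
Pooling payoff: 0.73 × 87.0 + 0.27 × 24.2 = 70.044.
Difference: 59.456 − 70.044 = -10.588, i.e. -10.6 to one decimal place.
The excellent type would prefer the pooling outcome.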